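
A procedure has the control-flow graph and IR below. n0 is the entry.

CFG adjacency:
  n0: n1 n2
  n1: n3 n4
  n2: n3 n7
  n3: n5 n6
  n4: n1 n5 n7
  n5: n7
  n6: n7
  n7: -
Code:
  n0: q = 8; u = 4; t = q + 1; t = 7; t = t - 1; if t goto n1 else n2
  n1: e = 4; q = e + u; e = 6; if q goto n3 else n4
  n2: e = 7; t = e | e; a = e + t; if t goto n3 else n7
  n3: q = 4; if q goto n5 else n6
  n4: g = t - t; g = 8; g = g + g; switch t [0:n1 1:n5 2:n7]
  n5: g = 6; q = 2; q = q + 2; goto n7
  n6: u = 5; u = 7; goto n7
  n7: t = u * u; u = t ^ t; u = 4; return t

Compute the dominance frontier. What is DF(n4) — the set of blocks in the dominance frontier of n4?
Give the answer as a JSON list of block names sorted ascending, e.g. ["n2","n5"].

idom tree: n1←n0 n2←n0 n3←n0 n4←n1 n5←n0 n6←n3 n7←n0
Dom∩ at merges:
  n1: preds {n0,n4}: {n0} ∩ {n0,n1,n4} = {n0}; idom=n0
  n3: preds {n1,n2}: {n0,n1} ∩ {n0,n2} = {n0}; idom=n0
  n5: preds {n3,n4}: {n0,n3} ∩ {n0,n1,n4} = {n0}; idom=n0
  n7: preds {n2,n4,n5,n6}: {n0,n2} ∩ {n0,n1,n4} ∩ {n0,n5} ∩ {n0,n3,n6} = {n0}; idom=n0

Frontier:
  n1←n0: walk · to n0
  n1←n4: walk n4→n1 to n0
  n3←n1: walk n1 to n0
  n3←n2: walk n2 to n0
  n5←n3: walk n3 to n0
  n5←n4: walk n4→n1 to n0
  n7←n2: walk n2 to n0
  n7←n4: walk n4→n1 to n0
  n7←n5: walk n5 to n0
  n7←n6: walk n6→n3 to n0
  n0: DF=∅
  n1: DF={n1,n3,n5,n7}
  n2: DF={n3,n7}
  n3: DF={n5,n7}
  n4: DF={n1,n5,n7}
  n5: DF={n7}
  n6: DF={n7}
  n7: DF=∅

DF(n4) = ["n1", "n5", "n7"]

Answer: ["n1", "n5", "n7"]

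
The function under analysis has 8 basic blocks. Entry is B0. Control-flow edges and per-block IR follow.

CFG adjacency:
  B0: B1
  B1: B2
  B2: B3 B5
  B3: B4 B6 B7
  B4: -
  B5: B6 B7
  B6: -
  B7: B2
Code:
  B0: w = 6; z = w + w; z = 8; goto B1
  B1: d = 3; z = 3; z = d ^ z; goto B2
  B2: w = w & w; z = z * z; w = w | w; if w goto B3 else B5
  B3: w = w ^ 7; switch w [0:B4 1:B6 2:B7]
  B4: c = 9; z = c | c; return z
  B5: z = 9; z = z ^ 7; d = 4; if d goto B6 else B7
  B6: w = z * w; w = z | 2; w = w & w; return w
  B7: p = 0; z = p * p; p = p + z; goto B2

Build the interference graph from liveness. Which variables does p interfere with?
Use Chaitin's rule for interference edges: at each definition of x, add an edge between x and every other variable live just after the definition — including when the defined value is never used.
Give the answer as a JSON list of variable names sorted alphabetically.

Answer: ["w", "z"]

Analysis:
Block summaries:
  B0 def {w,z} use ∅
  B1 def {d,z} use ∅
  B2 def {w,z} use {w,z}
  B3 def {w} use {w}
  B4 def {c,z} use ∅
  B5 def {d,z} use ∅
  B6 def {w} use {w,z}
  B7 def {p,z} use ∅

Backward fixpoint:
  B0: in=∅ out={w}
  B1: in={w} out={w,z}
  B2: in={w,z} out={w,z}
  B3: in={w,z} out={w,z}
  B4: in=∅ out=∅
  B5: in={w} out={w,z}
  B6: in={w,z} out=∅
  B7: in={w} out={w,z}

Interfere edges:
  c: ∅
  d: {w,z}
  p: {w,z}
  w: {d,p,z}
  z: {d,p,w}

N(p) = ["w", "z"]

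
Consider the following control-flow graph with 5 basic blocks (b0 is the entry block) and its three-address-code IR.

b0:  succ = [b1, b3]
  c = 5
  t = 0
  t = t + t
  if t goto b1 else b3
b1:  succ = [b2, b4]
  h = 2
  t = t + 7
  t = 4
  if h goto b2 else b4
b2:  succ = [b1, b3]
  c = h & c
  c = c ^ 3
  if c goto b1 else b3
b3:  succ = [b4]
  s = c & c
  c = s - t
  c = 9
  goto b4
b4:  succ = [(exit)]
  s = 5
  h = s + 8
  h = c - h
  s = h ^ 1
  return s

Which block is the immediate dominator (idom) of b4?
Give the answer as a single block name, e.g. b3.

Answer: b0

Derivation:
idom tree: b1←b0 b2←b1 b3←b0 b4←b0
Dom∩ at merges:
  b1: preds {b0,b2}: {b0} ∩ {b0,b1,b2} = {b0}; idom=b0
  b3: preds {b0,b2}: {b0} ∩ {b0,b1,b2} = {b0}; idom=b0
  b4: preds {b1,b3}: {b0,b1} ∩ {b0,b3} = {b0}; idom=b0

idom(b4) = b0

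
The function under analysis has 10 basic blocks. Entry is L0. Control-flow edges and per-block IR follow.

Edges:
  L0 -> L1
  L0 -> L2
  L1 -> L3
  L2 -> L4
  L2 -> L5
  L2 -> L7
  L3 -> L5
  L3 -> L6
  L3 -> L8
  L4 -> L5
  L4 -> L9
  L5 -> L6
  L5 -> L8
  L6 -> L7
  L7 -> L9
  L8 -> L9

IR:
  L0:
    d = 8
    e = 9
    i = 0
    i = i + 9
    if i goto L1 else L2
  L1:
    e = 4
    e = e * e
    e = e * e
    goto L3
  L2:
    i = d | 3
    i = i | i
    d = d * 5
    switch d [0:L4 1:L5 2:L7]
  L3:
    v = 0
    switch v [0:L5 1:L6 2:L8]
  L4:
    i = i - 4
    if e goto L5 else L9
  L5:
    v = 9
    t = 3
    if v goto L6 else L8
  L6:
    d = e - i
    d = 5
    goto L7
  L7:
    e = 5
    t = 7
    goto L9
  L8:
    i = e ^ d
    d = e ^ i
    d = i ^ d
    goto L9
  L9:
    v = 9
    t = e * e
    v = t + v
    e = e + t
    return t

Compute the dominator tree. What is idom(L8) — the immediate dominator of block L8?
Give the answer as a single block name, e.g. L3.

Answer: L0

Derivation:
idom tree: L1←L0 L2←L0 L3←L1 L4←L2 L5←L0 L6←L0 L7←L0 L8←L0 L9←L0
Join-block Dom:
  L5: preds {L2,L3,L4}: {L0,L2} ∩ {L0,L1,L3} ∩ {L0,L2,L4} = {L0}; idom=L0
  L6: preds {L3,L5}: {L0,L1,L3} ∩ {L0,L5} = {L0}; idom=L0
  L7: preds {L2,L6}: {L0,L2} ∩ {L0,L6} = {L0}; idom=L0
  L8: preds {L3,L5}: {L0,L1,L3} ∩ {L0,L5} = {L0}; idom=L0
  L9: preds {L4,L7,L8}: {L0,L2,L4} ∩ {L0,L7} ∩ {L0,L8} = {L0}; idom=L0

idom(L8) = L0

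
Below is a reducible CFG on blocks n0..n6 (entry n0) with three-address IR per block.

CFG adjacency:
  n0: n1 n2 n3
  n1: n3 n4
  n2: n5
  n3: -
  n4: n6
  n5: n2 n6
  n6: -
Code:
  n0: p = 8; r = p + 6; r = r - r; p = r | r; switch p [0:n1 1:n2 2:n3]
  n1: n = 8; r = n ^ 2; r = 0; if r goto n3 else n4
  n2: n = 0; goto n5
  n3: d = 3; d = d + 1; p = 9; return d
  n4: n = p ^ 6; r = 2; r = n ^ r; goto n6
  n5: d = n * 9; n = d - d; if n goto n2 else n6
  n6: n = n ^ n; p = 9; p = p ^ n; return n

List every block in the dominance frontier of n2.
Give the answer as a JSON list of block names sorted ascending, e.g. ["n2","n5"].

Answer: ["n2", "n6"]

Working:
idom tree: n1←n0 n2←n0 n3←n0 n4←n1 n5←n2 n6←n0
Dom∩ at merges:
  n2: preds {n0,n5}: {n0} ∩ {n0,n2,n5} = {n0}; idom=n0
  n3: preds {n0,n1}: {n0} ∩ {n0,n1} = {n0}; idom=n0
  n6: preds {n4,n5}: {n0,n1,n4} ∩ {n0,n2,n5} = {n0}; idom=n0

DF walk-up:
  n2←n0: walk · to n0
  n2←n5: walk n5→n2 to n0
  n3←n0: walk · to n0
  n3←n1: walk n1 to n0
  n6←n4: walk n4→n1 to n0
  n6←n5: walk n5→n2 to n0
  n0: DF=∅
  n1: DF={n3,n6}
  n2: DF={n2,n6}
  n3: DF=∅
  n4: DF={n6}
  n5: DF={n2,n6}
  n6: DF=∅

DF(n2) = ["n2", "n6"]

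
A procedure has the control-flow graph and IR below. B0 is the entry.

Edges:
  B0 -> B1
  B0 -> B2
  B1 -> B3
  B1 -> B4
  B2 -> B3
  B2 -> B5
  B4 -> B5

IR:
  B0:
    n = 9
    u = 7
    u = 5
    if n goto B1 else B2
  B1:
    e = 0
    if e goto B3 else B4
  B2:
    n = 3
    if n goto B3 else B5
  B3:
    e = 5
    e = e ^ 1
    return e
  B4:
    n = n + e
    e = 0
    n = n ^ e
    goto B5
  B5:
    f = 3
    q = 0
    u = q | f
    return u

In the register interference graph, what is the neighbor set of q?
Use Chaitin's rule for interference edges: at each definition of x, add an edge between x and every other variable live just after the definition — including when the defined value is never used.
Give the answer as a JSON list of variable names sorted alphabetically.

Answer: ["f"]

Working:
def/use:
  B0: def={n,u} ue=∅
  B1: def={e} ue=∅
  B2: def={n} ue=∅
  B3: def={e} ue=∅
  B4: def={e,n} ue={e,n}
  B5: def={f,q,u} ue=∅

Live sets:
  live B0: ∅→{n}
  live B1: {n}→{e,n}
  live B2: ∅→∅
  live B3: ∅→∅
  live B4: {e,n}→∅
  live B5: ∅→∅

Conflict graph:
  e: {n}
  f: {q}
  n: {e,u}
  q: {f}
  u: {n}

N(q) = ["f"]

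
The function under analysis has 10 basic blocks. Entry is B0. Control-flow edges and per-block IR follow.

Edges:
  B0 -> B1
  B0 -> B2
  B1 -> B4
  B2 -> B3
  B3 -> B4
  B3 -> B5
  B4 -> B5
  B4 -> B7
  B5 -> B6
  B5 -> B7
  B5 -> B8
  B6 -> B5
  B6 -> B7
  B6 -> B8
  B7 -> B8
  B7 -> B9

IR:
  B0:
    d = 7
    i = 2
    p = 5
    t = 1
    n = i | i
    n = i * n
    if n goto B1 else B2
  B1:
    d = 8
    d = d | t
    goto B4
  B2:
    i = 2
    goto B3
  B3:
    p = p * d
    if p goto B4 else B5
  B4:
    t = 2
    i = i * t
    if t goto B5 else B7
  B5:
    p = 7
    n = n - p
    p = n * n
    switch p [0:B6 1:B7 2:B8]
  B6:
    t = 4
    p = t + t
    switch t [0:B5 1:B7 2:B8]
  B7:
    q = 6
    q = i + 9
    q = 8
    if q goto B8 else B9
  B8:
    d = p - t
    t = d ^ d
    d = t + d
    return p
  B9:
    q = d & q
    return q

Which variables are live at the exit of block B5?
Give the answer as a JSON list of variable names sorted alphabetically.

Answer: ["d", "i", "n", "p", "t"]

Working:
Per-block:
  B0: {d,i,n,p,t} / ∅
  B1: {d} / {t}
  B2: {i} / ∅
  B3: {p} / {d,p}
  B4: {i,t} / {i}
  B5: {n,p} / {n}
  B6: {p,t} / ∅
  B7: {q} / {i}
  B8: {d,t} / {p,t}
  B9: {q} / {d,q}

Live sets:
  live B0: ∅→{d,i,n,p,t}
  live B1: {i,n,p,t}→{d,i,n,p}
  live B2: {d,n,p,t}→{d,i,n,p,t}
  live B3: {d,i,n,p,t}→{d,i,n,p,t}
  live B4: {d,i,n,p}→{d,i,n,p,t}
  live B5: {d,i,n,t}→{d,i,n,p,t}
  live B6: {d,i,n}→{d,i,n,p,t}
  live B7: {d,i,p,t}→{d,p,q,t}
  live B8: {p,t}→∅
  live B9: {d,q}→∅

live-out(B5) = ["d", "i", "n", "p", "t"]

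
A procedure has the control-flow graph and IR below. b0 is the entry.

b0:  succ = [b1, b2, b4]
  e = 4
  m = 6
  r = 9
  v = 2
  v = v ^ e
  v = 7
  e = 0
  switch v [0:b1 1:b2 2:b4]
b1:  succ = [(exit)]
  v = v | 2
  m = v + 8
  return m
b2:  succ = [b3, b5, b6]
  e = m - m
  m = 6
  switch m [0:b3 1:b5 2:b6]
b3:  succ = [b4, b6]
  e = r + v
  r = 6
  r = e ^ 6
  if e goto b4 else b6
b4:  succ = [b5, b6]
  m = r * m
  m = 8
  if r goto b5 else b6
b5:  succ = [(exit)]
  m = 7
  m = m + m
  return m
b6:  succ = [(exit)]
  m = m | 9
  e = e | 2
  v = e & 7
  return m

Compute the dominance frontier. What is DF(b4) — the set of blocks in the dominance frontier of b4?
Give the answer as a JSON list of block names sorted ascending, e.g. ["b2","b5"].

idom tree: b1←b0 b2←b0 b3←b2 b4←b0 b5←b0 b6←b0
Dom at joins:
  b4: preds {b0,b3}: {b0} ∩ {b0,b2,b3} = {b0}; idom=b0
  b5: preds {b2,b4}: {b0,b2} ∩ {b0,b4} = {b0}; idom=b0
  b6: preds {b2,b3,b4}: {b0,b2} ∩ {b0,b2,b3} ∩ {b0,b4} = {b0}; idom=b0

DF walk-up:
  b4←b0: walk · to b0
  b4←b3: walk b3→b2 to b0
  b5←b2: walk b2 to b0
  b5←b4: walk b4 to b0
  b6←b2: walk b2 to b0
  b6←b3: walk b3→b2 to b0
  b6←b4: walk b4 to b0
  b0: DF=∅
  b1: DF=∅
  b2: DF={b4,b5,b6}
  b3: DF={b4,b6}
  b4: DF={b5,b6}
  b5: DF=∅
  b6: DF=∅

DF(b4) = ["b5", "b6"]

Answer: ["b5", "b6"]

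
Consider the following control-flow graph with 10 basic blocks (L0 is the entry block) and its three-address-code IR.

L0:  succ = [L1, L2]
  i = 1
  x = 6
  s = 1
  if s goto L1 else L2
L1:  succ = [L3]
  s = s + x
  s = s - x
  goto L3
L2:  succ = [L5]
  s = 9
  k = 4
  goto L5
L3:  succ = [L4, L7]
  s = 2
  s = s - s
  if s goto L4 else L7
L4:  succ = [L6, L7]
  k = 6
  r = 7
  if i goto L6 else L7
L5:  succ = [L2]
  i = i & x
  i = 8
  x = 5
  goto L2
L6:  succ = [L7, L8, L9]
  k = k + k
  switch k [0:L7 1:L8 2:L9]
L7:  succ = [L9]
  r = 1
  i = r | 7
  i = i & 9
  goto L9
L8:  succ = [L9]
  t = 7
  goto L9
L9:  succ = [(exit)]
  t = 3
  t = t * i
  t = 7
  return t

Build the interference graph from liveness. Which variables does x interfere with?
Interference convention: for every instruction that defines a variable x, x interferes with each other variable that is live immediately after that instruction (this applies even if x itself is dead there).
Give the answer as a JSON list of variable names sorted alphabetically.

Answer: ["i", "k", "s"]

Working:
def/use:
  L0: {i,s,x} / ∅
  L1: {s} / {s,x}
  L2: {k,s} / ∅
  L3: {s} / ∅
  L4: {k,r} / {i}
  L5: {i,x} / {i,x}
  L6: {k} / {k}
  L7: {i,r} / ∅
  L8: {t} / ∅
  L9: {t} / {i}

Live sets:
  live L0: ∅→{i,s,x}
  live L1: {i,s,x}→{i}
  live L2: {i,x}→{i,x}
  live L3: {i}→{i}
  live L4: {i}→{i,k}
  live L5: {i,x}→{i,x}
  live L6: {i,k}→{i}
  live L7: ∅→{i}
  live L8: {i}→{i}
  live L9: {i}→∅

Interference:
  i↔{k,r,s,t,x}
  k↔{i,r,x}
  r↔{i,k}
  s↔{i,x}
  t↔{i}
  x↔{i,k,s}

N(x) = ["i", "k", "s"]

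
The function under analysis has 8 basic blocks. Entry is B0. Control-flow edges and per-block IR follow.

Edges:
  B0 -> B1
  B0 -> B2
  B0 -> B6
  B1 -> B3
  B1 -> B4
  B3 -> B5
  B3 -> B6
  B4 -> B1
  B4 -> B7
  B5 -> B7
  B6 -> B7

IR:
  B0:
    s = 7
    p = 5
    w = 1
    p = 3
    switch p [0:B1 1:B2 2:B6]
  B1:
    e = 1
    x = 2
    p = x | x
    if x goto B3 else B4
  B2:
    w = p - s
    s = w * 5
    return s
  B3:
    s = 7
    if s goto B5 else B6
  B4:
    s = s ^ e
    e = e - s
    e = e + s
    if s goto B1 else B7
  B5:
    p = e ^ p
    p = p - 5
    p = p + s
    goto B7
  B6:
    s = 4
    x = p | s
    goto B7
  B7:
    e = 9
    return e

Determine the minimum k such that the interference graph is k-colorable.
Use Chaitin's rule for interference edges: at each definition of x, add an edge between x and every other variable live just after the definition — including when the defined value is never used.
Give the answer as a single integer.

Answer: 4

Working:
Block summaries:
  B0: {p,s,w} / ∅
  B1: {e,p,x} / ∅
  B2: {s,w} / {p,s}
  B3: {s} / ∅
  B4: {e,s} / {e,s}
  B5: {p} / {e,p,s}
  B6: {s,x} / {p}
  B7: {e} / ∅

Liveness:
  live B0: ∅→{p,s}
  live B1: {s}→{e,p,s}
  live B2: {p,s}→∅
  live B3: {e,p}→{e,p,s}
  live B4: {e,s}→{s}
  live B5: {e,p,s}→∅
  live B6: {p}→∅
  live B7: ∅→∅

Interference:
  e↔{p,s,x}
  p↔{e,s,x}
  s↔{e,p,w,x}
  w↔{s}
  x↔{e,p,s}

Registers:
  lower bound: {e,p,s,x} mutually conflict ⇒ χ ≥ 4
  4-colouring: R0={s}  R1={e,w}  R2={p}  R3={x}
  χ = 4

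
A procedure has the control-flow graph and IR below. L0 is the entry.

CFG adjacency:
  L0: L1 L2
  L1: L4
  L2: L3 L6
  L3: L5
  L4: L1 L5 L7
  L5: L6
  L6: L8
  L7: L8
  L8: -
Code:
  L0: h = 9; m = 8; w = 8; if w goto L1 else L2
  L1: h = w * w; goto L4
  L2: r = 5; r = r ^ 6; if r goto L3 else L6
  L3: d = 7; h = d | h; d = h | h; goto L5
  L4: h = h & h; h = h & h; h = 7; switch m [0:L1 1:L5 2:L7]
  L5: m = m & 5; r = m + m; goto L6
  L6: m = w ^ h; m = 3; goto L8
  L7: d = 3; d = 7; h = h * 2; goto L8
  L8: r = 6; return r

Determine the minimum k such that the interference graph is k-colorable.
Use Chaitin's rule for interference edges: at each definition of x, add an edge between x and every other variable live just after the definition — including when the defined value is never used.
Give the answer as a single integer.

Block summaries:
  L0: def={h,m,w} ue=∅
  L1: def={h} ue={w}
  L2: def={r} ue=∅
  L3: def={d,h} ue={h}
  L4: def={h} ue={h,m}
  L5: def={m,r} ue={m}
  L6: def={m} ue={h,w}
  L7: def={d,h} ue={h}
  L8: def={r} ue=∅

Live sets:
  L0: in=∅ out={h,m,w}
  L1: in={m,w} out={h,m,w}
  L2: in={h,m,w} out={h,m,w}
  L3: in={h,m,w} out={h,m,w}
  L4: in={h,m,w} out={h,m,w}
  L5: in={h,m,w} out={h,w}
  L6: in={h,w} out=∅
  L7: in={h} out=∅
  L8: in=∅ out=∅

Conflict graph:
  d↔{h,m,w}
  h↔{d,m,r,w}
  m↔{d,h,r,w}
  r↔{h,m,w}
  w↔{d,h,m,r}

Registers:
  {d,h,m,w} pairwise interfere (4-clique) ⇒ χ ≥ 4
  assign d→c3 h→c0 m→c1 r→c3 w→c2 — no edge inside a register ⇒ χ ≤ 4
  χ = 4

Answer: 4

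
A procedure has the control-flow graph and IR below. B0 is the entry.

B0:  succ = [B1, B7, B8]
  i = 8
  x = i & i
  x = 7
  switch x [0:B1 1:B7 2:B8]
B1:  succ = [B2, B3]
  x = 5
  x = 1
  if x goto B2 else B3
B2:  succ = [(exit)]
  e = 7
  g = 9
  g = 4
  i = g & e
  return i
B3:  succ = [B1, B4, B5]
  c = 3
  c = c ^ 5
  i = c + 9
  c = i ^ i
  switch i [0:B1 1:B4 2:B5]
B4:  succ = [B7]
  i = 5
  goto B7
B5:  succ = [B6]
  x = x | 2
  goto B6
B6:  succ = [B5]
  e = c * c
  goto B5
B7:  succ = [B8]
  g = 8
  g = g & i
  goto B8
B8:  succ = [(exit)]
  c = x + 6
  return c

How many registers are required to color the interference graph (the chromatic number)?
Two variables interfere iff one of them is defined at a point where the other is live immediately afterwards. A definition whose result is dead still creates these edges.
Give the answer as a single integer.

Per-block:
  B0 def {i,x} use ∅
  B1 def {x} use ∅
  B2 def {e,g,i} use ∅
  B3 def {c,i} use ∅
  B4 def {i} use ∅
  B5 def {x} use {x}
  B6 def {e} use {c}
  B7 def {g} use {i}
  B8 def {c} use {x}

Liveness:
  live B0: ∅→{i,x}
  live B1: ∅→{x}
  live B2: ∅→∅
  live B3: {x}→{c,x}
  live B4: {x}→{i,x}
  live B5: {c,x}→{c,x}
  live B6: {c,x}→{c,x}
  live B7: {i,x}→{x}
  live B8: {x}→∅

Conflict graph:
  c: {e,i,x}
  e: {c,g,x}
  g: {e,i,x}
  i: {c,g,x}
  x: {c,e,g,i}

Registers:
  lower bound: {c,e,x} mutually conflict ⇒ χ ≥ 3
  assign c→r1 e→r2 g→r1 i→r2 x→r0 — no edge inside a register ⇒ χ ≤ 3
  χ = 3

Answer: 3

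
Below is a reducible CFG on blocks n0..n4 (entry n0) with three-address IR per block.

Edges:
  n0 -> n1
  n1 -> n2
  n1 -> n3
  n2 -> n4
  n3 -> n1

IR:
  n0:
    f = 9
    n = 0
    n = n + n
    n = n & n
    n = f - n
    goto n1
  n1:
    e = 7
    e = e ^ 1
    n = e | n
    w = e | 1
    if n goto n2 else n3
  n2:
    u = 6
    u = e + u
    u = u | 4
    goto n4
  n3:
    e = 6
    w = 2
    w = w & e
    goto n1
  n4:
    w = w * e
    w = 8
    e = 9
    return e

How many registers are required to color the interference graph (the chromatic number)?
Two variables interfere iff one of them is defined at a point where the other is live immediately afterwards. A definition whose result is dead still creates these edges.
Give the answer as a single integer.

Answer: 3

Analysis:
Block summaries:
  n0 def {f,n} use ∅
  n1 def {e,n,w} use {n}
  n2 def {u} use {e}
  n3 def {e,w} use ∅
  n4 def {e,w} use {e,w}

Backward fixpoint:
  n0 li=∅ lo={n}
  n1 li={n} lo={e,n,w}
  n2 li={e,w} lo={e,w}
  n3 li={n} lo={n}
  n4 li={e,w} lo=∅

Interfere edges:
  e: {n,u,w}
  f: {n}
  n: {e,f,w}
  u: {e,w}
  w: {e,n,u}

Registers:
  {e,n,w} pairwise interfere (3-clique) ⇒ χ ≥ 3
  3-colouring: c0={e,f}  c1={n,u}  c2={w}
  χ = 3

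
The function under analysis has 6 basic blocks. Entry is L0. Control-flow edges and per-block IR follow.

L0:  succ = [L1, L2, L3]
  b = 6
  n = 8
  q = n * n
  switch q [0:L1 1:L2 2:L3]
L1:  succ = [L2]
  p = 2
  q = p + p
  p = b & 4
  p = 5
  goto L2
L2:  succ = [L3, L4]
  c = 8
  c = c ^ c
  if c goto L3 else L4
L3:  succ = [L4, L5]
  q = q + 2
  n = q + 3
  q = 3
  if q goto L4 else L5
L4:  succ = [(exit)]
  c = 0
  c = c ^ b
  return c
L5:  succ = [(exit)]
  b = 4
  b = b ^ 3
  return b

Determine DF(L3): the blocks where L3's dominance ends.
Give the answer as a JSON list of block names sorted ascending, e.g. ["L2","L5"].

idom tree: L1←L0 L2←L0 L3←L0 L4←L0 L5←L3
Dom∩ at merges:
  L2: preds {L0,L1}: {L0} ∩ {L0,L1} = {L0}; idom=L0
  L3: preds {L0,L2}: {L0} ∩ {L0,L2} = {L0}; idom=L0
  L4: preds {L2,L3}: {L0,L2} ∩ {L0,L3} = {L0}; idom=L0

Frontier:
  join L2 pred L0: · stop@L0
  join L2 pred L1: L1 stop@L0
  join L3 pred L0: · stop@L0
  join L3 pred L2: L2 stop@L0
  join L4 pred L2: L2 stop@L0
  join L4 pred L3: L3 stop@L0
  L0: DF=∅
  L1: DF={L2}
  L2: DF={L3,L4}
  L3: DF={L4}
  L4: DF=∅
  L5: DF=∅

DF(L3) = ["L4"]

Answer: ["L4"]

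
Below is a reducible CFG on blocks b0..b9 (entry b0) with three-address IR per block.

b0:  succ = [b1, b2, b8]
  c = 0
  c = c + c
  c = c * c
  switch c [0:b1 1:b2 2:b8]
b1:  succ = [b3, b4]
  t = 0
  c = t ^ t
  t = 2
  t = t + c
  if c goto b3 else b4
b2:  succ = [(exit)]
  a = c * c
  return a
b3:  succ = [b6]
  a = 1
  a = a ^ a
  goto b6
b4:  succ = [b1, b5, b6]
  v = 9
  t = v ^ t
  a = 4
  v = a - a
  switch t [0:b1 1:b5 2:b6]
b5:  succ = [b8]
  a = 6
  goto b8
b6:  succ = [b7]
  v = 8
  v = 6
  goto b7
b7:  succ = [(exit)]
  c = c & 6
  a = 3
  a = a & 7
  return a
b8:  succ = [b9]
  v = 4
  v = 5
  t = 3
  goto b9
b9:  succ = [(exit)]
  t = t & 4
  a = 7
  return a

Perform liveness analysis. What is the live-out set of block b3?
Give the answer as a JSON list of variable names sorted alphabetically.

Block summaries:
  b0: def={c} ue=∅
  b1: def={c,t} ue=∅
  b2: def={a} ue={c}
  b3: def={a} ue=∅
  b4: def={a,t,v} ue={t}
  b5: def={a} ue=∅
  b6: def={v} ue=∅
  b7: def={a,c} ue={c}
  b8: def={t,v} ue=∅
  b9: def={a,t} ue={t}

Live sets:
  live b0: ∅→{c}
  live b1: ∅→{c,t}
  live b2: {c}→∅
  live b3: {c}→{c}
  live b4: {c,t}→{c}
  live b5: ∅→∅
  live b6: {c}→{c}
  live b7: {c}→∅
  live b8: ∅→{t}
  live b9: {t}→∅

live-out(b3) = ["c"]

Answer: ["c"]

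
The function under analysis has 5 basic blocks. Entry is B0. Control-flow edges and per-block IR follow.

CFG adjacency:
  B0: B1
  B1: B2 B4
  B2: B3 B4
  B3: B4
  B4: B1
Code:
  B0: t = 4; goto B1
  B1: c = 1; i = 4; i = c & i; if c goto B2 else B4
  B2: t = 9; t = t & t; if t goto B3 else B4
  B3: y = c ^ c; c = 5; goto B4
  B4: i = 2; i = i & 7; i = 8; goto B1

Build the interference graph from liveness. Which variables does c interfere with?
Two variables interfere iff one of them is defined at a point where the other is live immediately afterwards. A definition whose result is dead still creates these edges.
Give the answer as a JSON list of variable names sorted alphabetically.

Answer: ["i", "t"]

Working:
def/use:
  B0: {t} / ∅
  B1: {c,i} / ∅
  B2: {t} / ∅
  B3: {c,y} / {c}
  B4: {i} / ∅

Live sets:
  live B0: ∅→∅
  live B1: ∅→{c}
  live B2: {c}→{c}
  live B3: {c}→∅
  live B4: ∅→∅

Interfere edges:
  c↔{i,t}
  i↔{c}
  t↔{c}
  y↔∅

N(c) = ["i", "t"]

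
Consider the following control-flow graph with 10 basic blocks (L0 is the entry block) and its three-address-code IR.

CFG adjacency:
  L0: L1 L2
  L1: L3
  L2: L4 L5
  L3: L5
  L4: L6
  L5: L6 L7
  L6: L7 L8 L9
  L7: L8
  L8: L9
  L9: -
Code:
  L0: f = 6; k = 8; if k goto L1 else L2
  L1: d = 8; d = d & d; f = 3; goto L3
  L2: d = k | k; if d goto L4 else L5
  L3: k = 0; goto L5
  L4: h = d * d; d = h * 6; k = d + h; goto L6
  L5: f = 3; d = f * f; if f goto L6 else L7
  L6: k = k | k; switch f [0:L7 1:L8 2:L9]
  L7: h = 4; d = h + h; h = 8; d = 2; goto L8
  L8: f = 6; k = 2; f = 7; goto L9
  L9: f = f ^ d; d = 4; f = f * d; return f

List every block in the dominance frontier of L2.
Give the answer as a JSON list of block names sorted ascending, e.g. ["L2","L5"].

idom tree: L1←L0 L2←L0 L3←L1 L4←L2 L5←L0 L6←L0 L7←L0 L8←L0 L9←L0
Dom at joins:
  L5: preds {L2,L3}: {L0,L2} ∩ {L0,L1,L3} = {L0}; idom=L0
  L6: preds {L4,L5}: {L0,L2,L4} ∩ {L0,L5} = {L0}; idom=L0
  L7: preds {L5,L6}: {L0,L5} ∩ {L0,L6} = {L0}; idom=L0
  L8: preds {L6,L7}: {L0,L6} ∩ {L0,L7} = {L0}; idom=L0
  L9: preds {L6,L8}: {L0,L6} ∩ {L0,L8} = {L0}; idom=L0

DF derivation:
  join L5 pred L2: L2 stop@L0
  join L5 pred L3: L3→L1 stop@L0
  join L6 pred L4: L4→L2 stop@L0
  join L6 pred L5: L5 stop@L0
  join L7 pred L5: L5 stop@L0
  join L7 pred L6: L6 stop@L0
  join L8 pred L6: L6 stop@L0
  join L8 pred L7: L7 stop@L0
  join L9 pred L6: L6 stop@L0
  join L9 pred L8: L8 stop@L0
  L0: DF=∅
  L1: DF={L5}
  L2: DF={L5,L6}
  L3: DF={L5}
  L4: DF={L6}
  L5: DF={L6,L7}
  L6: DF={L7,L8,L9}
  L7: DF={L8}
  L8: DF={L9}
  L9: DF=∅

DF(L2) = ["L5", "L6"]

Answer: ["L5", "L6"]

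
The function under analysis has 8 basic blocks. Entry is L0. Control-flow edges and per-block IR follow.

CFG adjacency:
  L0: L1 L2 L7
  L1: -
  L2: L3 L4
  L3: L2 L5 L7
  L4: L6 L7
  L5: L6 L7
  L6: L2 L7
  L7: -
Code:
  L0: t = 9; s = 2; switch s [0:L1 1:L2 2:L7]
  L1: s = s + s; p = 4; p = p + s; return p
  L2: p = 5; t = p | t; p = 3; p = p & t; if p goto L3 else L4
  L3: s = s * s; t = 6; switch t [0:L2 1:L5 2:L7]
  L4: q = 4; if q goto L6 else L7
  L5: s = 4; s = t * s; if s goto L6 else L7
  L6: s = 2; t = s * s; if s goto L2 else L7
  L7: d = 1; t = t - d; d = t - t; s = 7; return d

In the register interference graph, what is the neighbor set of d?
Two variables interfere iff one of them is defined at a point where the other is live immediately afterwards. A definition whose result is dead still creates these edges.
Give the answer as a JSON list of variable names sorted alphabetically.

Per-block:
  L0 def {s,t} use ∅
  L1 def {p,s} use {s}
  L2 def {p,t} use {t}
  L3 def {s,t} use {s}
  L4 def {q} use ∅
  L5 def {s} use {t}
  L6 def {s,t} use ∅
  L7 def {d,s,t} use {t}

Liveness:
  L0: in=∅ out={s,t}
  L1: in={s} out=∅
  L2: in={s,t} out={s,t}
  L3: in={s} out={s,t}
  L4: in={t} out={t}
  L5: in={t} out={t}
  L6: in=∅ out={s,t}
  L7: in={t} out=∅

Interfere edges:
  d↔{s,t}
  p↔{s,t}
  q↔{t}
  s↔{d,p,t}
  t↔{d,p,q,s}

N(d) = ["s", "t"]

Answer: ["s", "t"]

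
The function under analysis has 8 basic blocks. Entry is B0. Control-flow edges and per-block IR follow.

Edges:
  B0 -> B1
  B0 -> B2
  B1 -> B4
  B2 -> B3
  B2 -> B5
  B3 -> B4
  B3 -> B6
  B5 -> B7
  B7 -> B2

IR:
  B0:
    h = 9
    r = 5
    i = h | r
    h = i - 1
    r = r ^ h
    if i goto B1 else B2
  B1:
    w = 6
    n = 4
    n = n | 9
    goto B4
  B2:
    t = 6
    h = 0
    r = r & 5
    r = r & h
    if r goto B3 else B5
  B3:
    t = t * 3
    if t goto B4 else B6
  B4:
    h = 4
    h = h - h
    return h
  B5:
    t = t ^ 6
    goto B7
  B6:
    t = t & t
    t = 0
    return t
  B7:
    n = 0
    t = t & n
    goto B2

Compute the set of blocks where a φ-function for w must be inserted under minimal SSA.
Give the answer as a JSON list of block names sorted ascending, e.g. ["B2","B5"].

idom tree: B1←B0 B2←B0 B3←B2 B4←B0 B5←B2 B6←B3 B7←B5
Join-block Dom:
  B2: preds {B0,B7}: {B0} ∩ {B0,B2,B5,B7} = {B0}; idom=B0
  B4: preds {B1,B3}: {B0,B1} ∩ {B0,B2,B3} = {B0}; idom=B0

Frontier:
  B2←B0: walk · to B0
  B2←B7: walk B7→B5→B2 to B0
  B4←B1: walk B1 to B0
  B4←B3: walk B3→B2 to B0
  B0 → ∅
  B1 → {B4}
  B2 → {B2,B4}
  B3 → {B4}
  B4 → ∅
  B5 → {B2}
  B6 → ∅
  B7 → {B2}

φ for w: defs {B1}
  DF⁺ = {B4}

Answer: ["B4"]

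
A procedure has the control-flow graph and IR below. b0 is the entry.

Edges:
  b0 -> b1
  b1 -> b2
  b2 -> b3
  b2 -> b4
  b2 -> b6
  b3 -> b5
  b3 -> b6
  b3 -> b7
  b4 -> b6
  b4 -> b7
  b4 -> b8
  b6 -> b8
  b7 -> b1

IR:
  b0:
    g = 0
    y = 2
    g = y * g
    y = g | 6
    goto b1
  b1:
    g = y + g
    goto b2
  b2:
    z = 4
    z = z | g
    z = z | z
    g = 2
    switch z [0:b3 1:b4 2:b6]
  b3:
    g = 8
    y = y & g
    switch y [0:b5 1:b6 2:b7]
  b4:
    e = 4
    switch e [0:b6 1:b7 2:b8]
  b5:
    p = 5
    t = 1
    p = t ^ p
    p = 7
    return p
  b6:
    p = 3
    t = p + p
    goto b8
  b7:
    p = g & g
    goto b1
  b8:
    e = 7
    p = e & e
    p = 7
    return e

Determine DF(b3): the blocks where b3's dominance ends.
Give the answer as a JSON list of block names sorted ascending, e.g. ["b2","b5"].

Answer: ["b6", "b7"]

Derivation:
idom tree: b1←b0 b2←b1 b3←b2 b4←b2 b5←b3 b6←b2 b7←b2 b8←b2
Join-block Dom:
  b1: preds {b0,b7}: {b0} ∩ {b0,b1,b2,b7} = {b0}; idom=b0
  b6: preds {b2,b3,b4}: {b0,b1,b2} ∩ {b0,b1,b2,b3} ∩ {b0,b1,b2,b4} = {b0,b1,b2}; idom=b2
  b7: preds {b3,b4}: {b0,b1,b2,b3} ∩ {b0,b1,b2,b4} = {b0,b1,b2}; idom=b2
  b8: preds {b4,b6}: {b0,b1,b2,b4} ∩ {b0,b1,b2,b6} = {b0,b1,b2}; idom=b2

Frontier:
  join b1 pred b0: · stop@b0
  join b1 pred b7: b7→b2→b1 stop@b0
  join b6 pred b2: · stop@b2
  join b6 pred b3: b3 stop@b2
  join b6 pred b4: b4 stop@b2
  join b7 pred b3: b3 stop@b2
  join b7 pred b4: b4 stop@b2
  join b8 pred b4: b4 stop@b2
  join b8 pred b6: b6 stop@b2
  b0: DF=∅
  b1: DF={b1}
  b2: DF={b1}
  b3: DF={b6,b7}
  b4: DF={b6,b7,b8}
  b5: DF=∅
  b6: DF={b8}
  b7: DF={b1}
  b8: DF=∅

DF(b3) = ["b6", "b7"]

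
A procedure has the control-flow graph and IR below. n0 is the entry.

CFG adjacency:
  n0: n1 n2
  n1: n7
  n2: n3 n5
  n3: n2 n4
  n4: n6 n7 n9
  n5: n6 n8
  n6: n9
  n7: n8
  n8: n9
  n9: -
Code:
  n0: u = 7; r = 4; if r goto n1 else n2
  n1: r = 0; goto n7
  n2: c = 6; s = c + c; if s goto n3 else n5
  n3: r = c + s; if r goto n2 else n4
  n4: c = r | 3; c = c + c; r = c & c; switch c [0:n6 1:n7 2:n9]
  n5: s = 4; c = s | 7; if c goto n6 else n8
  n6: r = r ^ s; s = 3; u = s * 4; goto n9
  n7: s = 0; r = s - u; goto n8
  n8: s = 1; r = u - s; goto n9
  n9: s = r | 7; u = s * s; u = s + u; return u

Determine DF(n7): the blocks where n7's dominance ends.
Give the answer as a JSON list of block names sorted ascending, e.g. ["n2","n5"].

idom tree: n1←n0 n2←n0 n3←n2 n4←n3 n5←n2 n6←n2 n7←n0 n8←n0 n9←n0
Dom at joins:
  n2: preds {n0,n3}: {n0} ∩ {n0,n2,n3} = {n0}; idom=n0
  n6: preds {n4,n5}: {n0,n2,n3,n4} ∩ {n0,n2,n5} = {n0,n2}; idom=n2
  n7: preds {n1,n4}: {n0,n1} ∩ {n0,n2,n3,n4} = {n0}; idom=n0
  n8: preds {n5,n7}: {n0,n2,n5} ∩ {n0,n7} = {n0}; idom=n0
  n9: preds {n4,n6,n8}: {n0,n2,n3,n4} ∩ {n0,n2,n6} ∩ {n0,n8} = {n0}; idom=n0

DF derivation:
  n2←n0: walk · to n0
  n2←n3: walk n3→n2 to n0
  n6←n4: walk n4→n3 to n2
  n6←n5: walk n5 to n2
  n7←n1: walk n1 to n0
  n7←n4: walk n4→n3→n2 to n0
  n8←n5: walk n5→n2 to n0
  n8←n7: walk n7 to n0
  n9←n4: walk n4→n3→n2 to n0
  n9←n6: walk n6→n2 to n0
  n9←n8: walk n8 to n0
  n0 → ∅
  n1 → {n7}
  n2 → {n2,n7,n8,n9}
  n3 → {n2,n6,n7,n9}
  n4 → {n6,n7,n9}
  n5 → {n6,n8}
  n6 → {n9}
  n7 → {n8}
  n8 → {n9}
  n9 → ∅

DF(n7) = ["n8"]

Answer: ["n8"]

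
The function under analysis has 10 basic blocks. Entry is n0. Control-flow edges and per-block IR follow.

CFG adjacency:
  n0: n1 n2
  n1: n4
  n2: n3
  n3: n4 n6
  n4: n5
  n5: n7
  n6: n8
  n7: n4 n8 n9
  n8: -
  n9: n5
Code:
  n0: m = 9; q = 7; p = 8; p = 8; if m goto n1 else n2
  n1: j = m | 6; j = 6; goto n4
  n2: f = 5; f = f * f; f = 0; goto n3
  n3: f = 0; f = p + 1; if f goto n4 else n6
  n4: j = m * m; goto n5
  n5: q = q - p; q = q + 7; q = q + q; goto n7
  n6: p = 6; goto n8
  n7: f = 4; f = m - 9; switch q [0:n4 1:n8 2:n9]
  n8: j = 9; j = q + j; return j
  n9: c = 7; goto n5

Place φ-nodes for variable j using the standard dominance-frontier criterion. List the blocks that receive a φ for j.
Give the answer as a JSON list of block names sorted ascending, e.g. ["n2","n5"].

Answer: ["n4", "n8"]

Working:
idom tree: n1←n0 n2←n0 n3←n2 n4←n0 n5←n4 n6←n3 n7←n5 n8←n0 n9←n7
Join-block Dom:
  n4: preds {n1,n3,n7}: {n0,n1} ∩ {n0,n2,n3} ∩ {n0,n4,n5,n7} = {n0}; idom=n0
  n5: preds {n4,n9}: {n0,n4} ∩ {n0,n4,n5,n7,n9} = {n0,n4}; idom=n4
  n8: preds {n6,n7}: {n0,n2,n3,n6} ∩ {n0,n4,n5,n7} = {n0}; idom=n0

DF derivation:
  n4←n1: walk n1 to n0
  n4←n3: walk n3→n2 to n0
  n4←n7: walk n7→n5→n4 to n0
  n5←n4: walk · to n4
  n5←n9: walk n9→n7→n5 to n4
  n8←n6: walk n6→n3→n2 to n0
  n8←n7: walk n7→n5→n4 to n0
  n0 → ∅
  n1 → {n4}
  n2 → {n4,n8}
  n3 → {n4,n8}
  n4 → {n4,n8}
  n5 → {n4,n5,n8}
  n6 → {n8}
  n7 → {n4,n5,n8}
  n8 → ∅
  n9 → {n5}

φ for j: defs {n1,n4,n8}
  DF⁺ = {n4,n8}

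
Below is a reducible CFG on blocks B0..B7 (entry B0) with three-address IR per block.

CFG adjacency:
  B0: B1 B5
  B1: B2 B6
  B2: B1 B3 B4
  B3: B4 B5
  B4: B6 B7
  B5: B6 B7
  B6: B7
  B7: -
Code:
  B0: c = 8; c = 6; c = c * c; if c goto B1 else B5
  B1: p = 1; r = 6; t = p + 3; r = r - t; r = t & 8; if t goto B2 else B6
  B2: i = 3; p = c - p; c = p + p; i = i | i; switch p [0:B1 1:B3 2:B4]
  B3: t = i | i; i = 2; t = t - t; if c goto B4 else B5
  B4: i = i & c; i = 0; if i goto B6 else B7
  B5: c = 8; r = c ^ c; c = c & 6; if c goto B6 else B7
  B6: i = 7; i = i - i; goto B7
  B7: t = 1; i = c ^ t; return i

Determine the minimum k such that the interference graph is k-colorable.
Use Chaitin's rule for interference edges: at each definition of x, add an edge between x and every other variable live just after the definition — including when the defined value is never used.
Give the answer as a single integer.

Answer: 4

Working:
def/use:
  B0 def {c} use ∅
  B1 def {p,r,t} use ∅
  B2 def {c,i,p} use {c,p}
  B3 def {i,t} use {c,i}
  B4 def {i} use {c,i}
  B5 def {c,r} use ∅
  B6 def {i} use ∅
  B7 def {i,t} use {c}

Live sets:
  B0 li=∅ lo={c}
  B1 li={c} lo={c,p}
  B2 li={c,p} lo={c,i}
  B3 li={c,i} lo={c,i}
  B4 li={c,i} lo={c}
  B5 li=∅ lo={c}
  B6 li={c} lo={c}
  B7 li={c} lo=∅

Conflict graph:
  c: {i,p,r,t}
  i: {c,p,t}
  p: {c,i,r,t}
  r: {c,p,t}
  t: {c,i,p,r}

Colouring:
  {c,i,p,t} pairwise interfere (4-clique) ⇒ χ ≥ 4
  4-colouring: c0={c}  c1={p}  c2={t}  c3={i,r}
  χ = 4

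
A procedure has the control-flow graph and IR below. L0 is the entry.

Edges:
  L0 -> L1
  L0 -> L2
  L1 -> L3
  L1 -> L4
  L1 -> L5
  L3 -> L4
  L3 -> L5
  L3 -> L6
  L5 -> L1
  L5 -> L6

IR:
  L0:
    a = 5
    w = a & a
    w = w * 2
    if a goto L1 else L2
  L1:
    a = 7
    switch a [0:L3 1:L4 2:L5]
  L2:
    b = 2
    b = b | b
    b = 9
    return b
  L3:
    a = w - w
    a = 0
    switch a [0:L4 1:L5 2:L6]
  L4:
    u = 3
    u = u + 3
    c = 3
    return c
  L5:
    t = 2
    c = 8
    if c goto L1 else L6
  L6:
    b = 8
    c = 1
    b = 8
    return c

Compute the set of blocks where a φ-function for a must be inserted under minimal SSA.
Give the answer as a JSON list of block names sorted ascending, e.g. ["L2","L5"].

Answer: ["L1", "L4", "L5", "L6"]

Analysis:
idom tree: L1←L0 L2←L0 L3←L1 L4←L1 L5←L1 L6←L1
Join-block Dom:
  L1: preds {L0,L5}: {L0} ∩ {L0,L1,L5} = {L0}; idom=L0
  L4: preds {L1,L3}: {L0,L1} ∩ {L0,L1,L3} = {L0,L1}; idom=L1
  L5: preds {L1,L3}: {L0,L1} ∩ {L0,L1,L3} = {L0,L1}; idom=L1
  L6: preds {L3,L5}: {L0,L1,L3} ∩ {L0,L1,L5} = {L0,L1}; idom=L1

DF derivation:
  L1←L0: walk · to L0
  L1←L5: walk L5→L1 to L0
  L4←L1: walk · to L1
  L4←L3: walk L3 to L1
  L5←L1: walk · to L1
  L5←L3: walk L3 to L1
  L6←L3: walk L3 to L1
  L6←L5: walk L5 to L1
  DF(L0)=∅
  DF(L1)={L1}
  DF(L2)=∅
  DF(L3)={L4,L5,L6}
  DF(L4)=∅
  DF(L5)={L1,L6}
  DF(L6)=∅

φ for a: defs {L0,L1,L3}
  DF⁺ = {L1,L4,L5,L6}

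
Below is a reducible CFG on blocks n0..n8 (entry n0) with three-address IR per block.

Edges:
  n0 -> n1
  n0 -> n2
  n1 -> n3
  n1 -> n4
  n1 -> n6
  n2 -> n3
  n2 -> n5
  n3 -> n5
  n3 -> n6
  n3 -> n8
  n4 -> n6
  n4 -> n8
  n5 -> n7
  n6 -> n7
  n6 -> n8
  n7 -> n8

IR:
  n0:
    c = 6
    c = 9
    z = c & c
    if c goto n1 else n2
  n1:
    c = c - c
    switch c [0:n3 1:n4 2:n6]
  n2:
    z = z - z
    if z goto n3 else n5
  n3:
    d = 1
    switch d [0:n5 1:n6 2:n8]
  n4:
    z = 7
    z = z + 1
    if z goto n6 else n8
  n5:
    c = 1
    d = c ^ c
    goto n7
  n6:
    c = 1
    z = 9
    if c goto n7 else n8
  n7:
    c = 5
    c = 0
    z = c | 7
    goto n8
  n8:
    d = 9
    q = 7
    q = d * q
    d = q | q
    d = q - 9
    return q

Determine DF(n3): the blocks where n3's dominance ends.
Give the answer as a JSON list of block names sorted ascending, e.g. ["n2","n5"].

idom tree: n1←n0 n2←n0 n3←n0 n4←n1 n5←n0 n6←n0 n7←n0 n8←n0
Join-block Dom:
  n3: preds {n1,n2}: {n0,n1} ∩ {n0,n2} = {n0}; idom=n0
  n5: preds {n2,n3}: {n0,n2} ∩ {n0,n3} = {n0}; idom=n0
  n6: preds {n1,n3,n4}: {n0,n1} ∩ {n0,n3} ∩ {n0,n1,n4} = {n0}; idom=n0
  n7: preds {n5,n6}: {n0,n5} ∩ {n0,n6} = {n0}; idom=n0
  n8: preds {n3,n4,n6,n7}: {n0,n3} ∩ {n0,n1,n4} ∩ {n0,n6} ∩ {n0,n7} = {n0}; idom=n0

DF derivation:
  join n3 pred n1: n1 stop@n0
  join n3 pred n2: n2 stop@n0
  join n5 pred n2: n2 stop@n0
  join n5 pred n3: n3 stop@n0
  join n6 pred n1: n1 stop@n0
  join n6 pred n3: n3 stop@n0
  join n6 pred n4: n4→n1 stop@n0
  join n7 pred n5: n5 stop@n0
  join n7 pred n6: n6 stop@n0
  join n8 pred n3: n3 stop@n0
  join n8 pred n4: n4→n1 stop@n0
  join n8 pred n6: n6 stop@n0
  join n8 pred n7: n7 stop@n0
  DF(n0)=∅
  DF(n1)={n3,n6,n8}
  DF(n2)={n3,n5}
  DF(n3)={n5,n6,n8}
  DF(n4)={n6,n8}
  DF(n5)={n7}
  DF(n6)={n7,n8}
  DF(n7)={n8}
  DF(n8)=∅

DF(n3) = ["n5", "n6", "n8"]

Answer: ["n5", "n6", "n8"]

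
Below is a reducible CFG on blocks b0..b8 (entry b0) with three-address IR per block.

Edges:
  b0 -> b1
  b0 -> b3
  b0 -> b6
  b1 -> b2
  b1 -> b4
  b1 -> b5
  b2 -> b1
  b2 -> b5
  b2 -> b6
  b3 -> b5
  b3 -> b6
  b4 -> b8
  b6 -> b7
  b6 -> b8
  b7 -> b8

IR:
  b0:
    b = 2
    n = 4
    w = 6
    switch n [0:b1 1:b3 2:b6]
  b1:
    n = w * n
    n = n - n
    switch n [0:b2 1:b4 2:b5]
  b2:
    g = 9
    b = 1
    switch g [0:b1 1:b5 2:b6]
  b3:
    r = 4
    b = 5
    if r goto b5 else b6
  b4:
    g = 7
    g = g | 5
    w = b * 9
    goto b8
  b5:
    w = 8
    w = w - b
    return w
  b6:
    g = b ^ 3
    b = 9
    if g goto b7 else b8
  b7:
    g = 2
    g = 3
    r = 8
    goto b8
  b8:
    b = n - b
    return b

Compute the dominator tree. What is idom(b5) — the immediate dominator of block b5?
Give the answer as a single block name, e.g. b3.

idom tree: b1←b0 b2←b1 b3←b0 b4←b1 b5←b0 b6←b0 b7←b6 b8←b0
Dom at joins:
  b1: preds {b0,b2}: {b0} ∩ {b0,b1,b2} = {b0}; idom=b0
  b5: preds {b1,b2,b3}: {b0,b1} ∩ {b0,b1,b2} ∩ {b0,b3} = {b0}; idom=b0
  b6: preds {b0,b2,b3}: {b0} ∩ {b0,b1,b2} ∩ {b0,b3} = {b0}; idom=b0
  b8: preds {b4,b6,b7}: {b0,b1,b4} ∩ {b0,b6} ∩ {b0,b6,b7} = {b0}; idom=b0

idom(b5) = b0

Answer: b0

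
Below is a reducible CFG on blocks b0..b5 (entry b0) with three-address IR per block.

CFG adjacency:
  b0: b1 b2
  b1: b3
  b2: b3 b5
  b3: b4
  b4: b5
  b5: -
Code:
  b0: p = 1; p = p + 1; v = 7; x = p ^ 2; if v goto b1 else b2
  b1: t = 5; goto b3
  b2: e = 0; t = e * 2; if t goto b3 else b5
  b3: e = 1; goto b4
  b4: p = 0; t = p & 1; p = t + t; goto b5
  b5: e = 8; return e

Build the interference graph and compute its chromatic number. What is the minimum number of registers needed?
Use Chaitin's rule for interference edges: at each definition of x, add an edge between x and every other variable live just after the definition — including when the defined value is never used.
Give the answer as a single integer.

Block summaries:
  b0: def={p,v,x} ue=∅
  b1: def={t} ue=∅
  b2: def={e,t} ue=∅
  b3: def={e} ue=∅
  b4: def={p,t} ue=∅
  b5: def={e} ue=∅

Backward fixpoint:
  b0: in=∅ out=∅
  b1: in=∅ out=∅
  b2: in=∅ out=∅
  b3: in=∅ out=∅
  b4: in=∅ out=∅
  b5: in=∅ out=∅

Conflict graph:
  e: ∅
  p: {v}
  t: ∅
  v: {p,x}
  x: {v}

Colouring:
  {p,v} pairwise interfere (2-clique) ⇒ χ ≥ 2
  2-colouring: r0={e,t,v}  r1={p,x}
  χ = 2

Answer: 2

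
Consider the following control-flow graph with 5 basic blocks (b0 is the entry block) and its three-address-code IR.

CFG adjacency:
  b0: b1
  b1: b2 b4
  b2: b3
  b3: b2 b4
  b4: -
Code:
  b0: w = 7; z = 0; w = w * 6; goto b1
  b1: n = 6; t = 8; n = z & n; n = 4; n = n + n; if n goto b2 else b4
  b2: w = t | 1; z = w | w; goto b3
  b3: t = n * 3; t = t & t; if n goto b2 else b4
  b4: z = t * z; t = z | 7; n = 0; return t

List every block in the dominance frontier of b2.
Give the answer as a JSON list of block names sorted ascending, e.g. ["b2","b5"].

idom tree: b1←b0 b2←b1 b3←b2 b4←b1
Dom at joins:
  b2: preds {b1,b3}: {b0,b1} ∩ {b0,b1,b2,b3} = {b0,b1}; idom=b1
  b4: preds {b1,b3}: {b0,b1} ∩ {b0,b1,b2,b3} = {b0,b1}; idom=b1

Frontier:
  join b2 pred b1: · stop@b1
  join b2 pred b3: b3→b2 stop@b1
  join b4 pred b1: · stop@b1
  join b4 pred b3: b3→b2 stop@b1
  DF(b0)=∅
  DF(b1)=∅
  DF(b2)={b2,b4}
  DF(b3)={b2,b4}
  DF(b4)=∅

DF(b2) = ["b2", "b4"]

Answer: ["b2", "b4"]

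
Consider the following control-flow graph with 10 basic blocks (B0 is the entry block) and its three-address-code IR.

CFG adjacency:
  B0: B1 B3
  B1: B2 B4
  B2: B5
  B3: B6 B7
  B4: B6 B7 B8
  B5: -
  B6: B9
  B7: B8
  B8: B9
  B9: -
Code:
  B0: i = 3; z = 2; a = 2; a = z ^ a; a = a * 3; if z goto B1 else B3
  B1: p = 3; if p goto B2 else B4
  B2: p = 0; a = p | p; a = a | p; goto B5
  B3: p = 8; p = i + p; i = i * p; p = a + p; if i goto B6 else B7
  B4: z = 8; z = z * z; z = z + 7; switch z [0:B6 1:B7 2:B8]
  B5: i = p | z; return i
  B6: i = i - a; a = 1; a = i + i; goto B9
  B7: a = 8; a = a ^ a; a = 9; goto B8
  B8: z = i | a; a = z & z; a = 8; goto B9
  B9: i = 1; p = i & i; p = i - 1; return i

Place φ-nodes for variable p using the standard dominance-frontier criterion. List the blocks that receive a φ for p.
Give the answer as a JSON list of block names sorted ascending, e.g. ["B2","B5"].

Answer: ["B6", "B7", "B8", "B9"]

Derivation:
idom tree: B1←B0 B2←B1 B3←B0 B4←B1 B5←B2 B6←B0 B7←B0 B8←B0 B9←B0
Dom at joins:
  B6: preds {B3,B4}: {B0,B3} ∩ {B0,B1,B4} = {B0}; idom=B0
  B7: preds {B3,B4}: {B0,B3} ∩ {B0,B1,B4} = {B0}; idom=B0
  B8: preds {B4,B7}: {B0,B1,B4} ∩ {B0,B7} = {B0}; idom=B0
  B9: preds {B6,B8}: {B0,B6} ∩ {B0,B8} = {B0}; idom=B0

DF walk-up:
  join B6 pred B3: B3 stop@B0
  join B6 pred B4: B4→B1 stop@B0
  join B7 pred B3: B3 stop@B0
  join B7 pred B4: B4→B1 stop@B0
  join B8 pred B4: B4→B1 stop@B0
  join B8 pred B7: B7 stop@B0
  join B9 pred B6: B6 stop@B0
  join B9 pred B8: B8 stop@B0
  B0 → ∅
  B1 → {B6,B7,B8}
  B2 → ∅
  B3 → {B6,B7}
  B4 → {B6,B7,B8}
  B5 → ∅
  B6 → {B9}
  B7 → {B8}
  B8 → {B9}
  B9 → ∅

φ for p: defs {B1,B2,B3,B9}
  DF⁺ = {B6,B7,B8,B9}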